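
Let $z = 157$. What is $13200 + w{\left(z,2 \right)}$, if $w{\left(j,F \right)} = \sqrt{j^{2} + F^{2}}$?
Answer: $13200 + \sqrt{24653} \approx 13357.0$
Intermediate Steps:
$w{\left(j,F \right)} = \sqrt{F^{2} + j^{2}}$
$13200 + w{\left(z,2 \right)} = 13200 + \sqrt{2^{2} + 157^{2}} = 13200 + \sqrt{4 + 24649} = 13200 + \sqrt{24653}$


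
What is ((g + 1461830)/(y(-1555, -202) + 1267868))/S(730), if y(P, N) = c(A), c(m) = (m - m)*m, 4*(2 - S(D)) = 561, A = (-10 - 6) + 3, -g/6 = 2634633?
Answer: 2049424/25040393 ≈ 0.081845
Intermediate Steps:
g = -15807798 (g = -6*2634633 = -15807798)
A = -13 (A = -16 + 3 = -13)
S(D) = -553/4 (S(D) = 2 - ¼*561 = 2 - 561/4 = -553/4)
c(m) = 0 (c(m) = 0*m = 0)
y(P, N) = 0
((g + 1461830)/(y(-1555, -202) + 1267868))/S(730) = ((-15807798 + 1461830)/(0 + 1267868))/(-553/4) = -14345968/1267868*(-4/553) = -14345968*1/1267868*(-4/553) = -512356/45281*(-4/553) = 2049424/25040393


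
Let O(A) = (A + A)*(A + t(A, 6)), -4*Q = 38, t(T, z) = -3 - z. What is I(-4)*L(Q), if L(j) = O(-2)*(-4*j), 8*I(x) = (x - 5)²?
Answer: 16929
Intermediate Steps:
I(x) = (-5 + x)²/8 (I(x) = (x - 5)²/8 = (-5 + x)²/8)
Q = -19/2 (Q = -¼*38 = -19/2 ≈ -9.5000)
O(A) = 2*A*(-9 + A) (O(A) = (A + A)*(A + (-3 - 1*6)) = (2*A)*(A + (-3 - 6)) = (2*A)*(A - 9) = (2*A)*(-9 + A) = 2*A*(-9 + A))
L(j) = -176*j (L(j) = (2*(-2)*(-9 - 2))*(-4*j) = (2*(-2)*(-11))*(-4*j) = 44*(-4*j) = -176*j)
I(-4)*L(Q) = ((-5 - 4)²/8)*(-176*(-19/2)) = ((⅛)*(-9)²)*1672 = ((⅛)*81)*1672 = (81/8)*1672 = 16929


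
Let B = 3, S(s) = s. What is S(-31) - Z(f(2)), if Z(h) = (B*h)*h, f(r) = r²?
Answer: -79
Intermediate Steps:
Z(h) = 3*h² (Z(h) = (3*h)*h = 3*h²)
S(-31) - Z(f(2)) = -31 - 3*(2²)² = -31 - 3*4² = -31 - 3*16 = -31 - 1*48 = -31 - 48 = -79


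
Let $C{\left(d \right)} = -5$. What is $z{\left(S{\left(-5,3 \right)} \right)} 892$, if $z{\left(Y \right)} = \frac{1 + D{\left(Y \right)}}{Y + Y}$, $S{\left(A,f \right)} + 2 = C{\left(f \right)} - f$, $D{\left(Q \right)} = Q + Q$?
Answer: $\frac{4237}{5} \approx 847.4$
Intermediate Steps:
$D{\left(Q \right)} = 2 Q$
$S{\left(A,f \right)} = -7 - f$ ($S{\left(A,f \right)} = -2 - \left(5 + f\right) = -7 - f$)
$z{\left(Y \right)} = \frac{1 + 2 Y}{2 Y}$ ($z{\left(Y \right)} = \frac{1 + 2 Y}{Y + Y} = \frac{1 + 2 Y}{2 Y}$)
$z{\left(S{\left(-5,3 \right)} \right)} 892 = \frac{\frac{1}{2} - 10}{-7 - 3} \cdot 892 = \frac{\frac{1}{2} - 10}{-10} \cdot 892 = \left(- \frac{1}{10}\right) \left(- \frac{19}{2}\right) 892 = \frac{19}{20} \cdot 892 = \frac{4237}{5}$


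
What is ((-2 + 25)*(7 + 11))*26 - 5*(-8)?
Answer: 10804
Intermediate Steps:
((-2 + 25)*(7 + 11))*26 - 5*(-8) = (23*18)*26 + 40 = 414*26 + 40 = 10764 + 40 = 10804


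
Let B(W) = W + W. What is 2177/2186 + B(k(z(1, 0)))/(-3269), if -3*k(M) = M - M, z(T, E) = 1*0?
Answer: 2177/2186 ≈ 0.99588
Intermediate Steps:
z(T, E) = 0
k(M) = 0 (k(M) = -(M - M)/3 = -⅓*0 = 0)
B(W) = 2*W
2177/2186 + B(k(z(1, 0)))/(-3269) = 2177/2186 + (2*0)/(-3269) = 2177*(1/2186) + 0*(-1/3269) = 2177/2186 + 0 = 2177/2186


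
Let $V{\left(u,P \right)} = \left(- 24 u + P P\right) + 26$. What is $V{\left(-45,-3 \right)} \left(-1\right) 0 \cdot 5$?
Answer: $0$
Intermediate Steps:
$V{\left(u,P \right)} = 26 + P^{2} - 24 u$ ($V{\left(u,P \right)} = \left(- 24 u + P^{2}\right) + 26 = \left(P^{2} - 24 u\right) + 26 = 26 + P^{2} - 24 u$)
$V{\left(-45,-3 \right)} \left(-1\right) 0 \cdot 5 = \left(26 + \left(-3\right)^{2} - -1080\right) \left(-1\right) 0 \cdot 5 = \left(26 + 9 + 1080\right) 0 \cdot 5 = 1115 \cdot 0 = 0$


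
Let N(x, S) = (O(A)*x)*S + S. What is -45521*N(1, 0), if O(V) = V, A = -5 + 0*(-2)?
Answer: 0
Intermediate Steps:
A = -5 (A = -5 + 0 = -5)
N(x, S) = S - 5*S*x (N(x, S) = (-5*x)*S + S = -5*S*x + S = S - 5*S*x)
-45521*N(1, 0) = -0*(1 - 5*1) = -0*(1 - 5) = -0*(-4) = -45521*0 = 0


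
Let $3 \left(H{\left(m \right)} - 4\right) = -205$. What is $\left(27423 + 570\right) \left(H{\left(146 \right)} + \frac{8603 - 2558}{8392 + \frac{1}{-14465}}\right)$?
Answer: $- \frac{216161956002832}{121390279} \approx -1.7807 \cdot 10^{6}$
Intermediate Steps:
$H{\left(m \right)} = - \frac{193}{3}$ ($H{\left(m \right)} = 4 + \frac{1}{3} \left(-205\right) = 4 - \frac{205}{3} = - \frac{193}{3}$)
$\left(27423 + 570\right) \left(H{\left(146 \right)} + \frac{8603 - 2558}{8392 + \frac{1}{-14465}}\right) = \left(27423 + 570\right) \left(- \frac{193}{3} + \frac{8603 - 2558}{8392 + \frac{1}{-14465}}\right) = 27993 \left(- \frac{193}{3} + \frac{6045}{8392 - \frac{1}{14465}}\right) = 27993 \left(- \frac{193}{3} + \frac{6045}{\frac{121390279}{14465}}\right) = 27993 \left(- \frac{193}{3} + 6045 \cdot \frac{14465}{121390279}\right) = 27993 \left(- \frac{193}{3} + \frac{87440925}{121390279}\right) = 27993 \left(- \frac{23166001072}{364170837}\right) = - \frac{216161956002832}{121390279}$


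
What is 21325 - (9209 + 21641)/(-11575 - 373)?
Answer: 127410975/5974 ≈ 21328.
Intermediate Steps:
21325 - (9209 + 21641)/(-11575 - 373) = 21325 - 30850/(-11948) = 21325 - 30850*(-1)/11948 = 21325 - 1*(-15425/5974) = 21325 + 15425/5974 = 127410975/5974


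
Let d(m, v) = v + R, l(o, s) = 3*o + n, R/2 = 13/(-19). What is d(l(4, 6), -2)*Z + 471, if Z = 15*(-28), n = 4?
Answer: 35829/19 ≈ 1885.7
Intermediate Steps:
Z = -420
R = -26/19 (R = 2*(13/(-19)) = 2*(13*(-1/19)) = 2*(-13/19) = -26/19 ≈ -1.3684)
l(o, s) = 4 + 3*o (l(o, s) = 3*o + 4 = 4 + 3*o)
d(m, v) = -26/19 + v (d(m, v) = v - 26/19 = -26/19 + v)
d(l(4, 6), -2)*Z + 471 = (-26/19 - 2)*(-420) + 471 = -64/19*(-420) + 471 = 26880/19 + 471 = 35829/19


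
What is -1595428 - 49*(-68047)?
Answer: 1738875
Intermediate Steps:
-1595428 - 49*(-68047) = -1595428 - 1*(-3334303) = -1595428 + 3334303 = 1738875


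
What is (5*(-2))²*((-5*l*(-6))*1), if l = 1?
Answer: 3000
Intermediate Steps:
(5*(-2))²*((-5*l*(-6))*1) = (5*(-2))²*((-5*1*(-6))*1) = (-10)²*(-5*(-6)*1) = 100*(30*1) = 100*30 = 3000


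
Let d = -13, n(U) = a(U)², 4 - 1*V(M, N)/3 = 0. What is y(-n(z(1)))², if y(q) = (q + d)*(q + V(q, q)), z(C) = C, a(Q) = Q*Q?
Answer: 23716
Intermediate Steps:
V(M, N) = 12 (V(M, N) = 12 - 3*0 = 12 + 0 = 12)
a(Q) = Q²
n(U) = U⁴ (n(U) = (U²)² = U⁴)
y(q) = (-13 + q)*(12 + q) (y(q) = (q - 13)*(q + 12) = (-13 + q)*(12 + q))
y(-n(z(1)))² = (-156 + (-1*1⁴)² - (-1)*1⁴)² = (-156 + (-1*1)² - (-1))² = (-156 + (-1)² - 1*(-1))² = (-156 + 1 + 1)² = (-154)² = 23716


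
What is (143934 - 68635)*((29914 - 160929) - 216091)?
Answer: -26136734694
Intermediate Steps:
(143934 - 68635)*((29914 - 160929) - 216091) = 75299*(-131015 - 216091) = 75299*(-347106) = -26136734694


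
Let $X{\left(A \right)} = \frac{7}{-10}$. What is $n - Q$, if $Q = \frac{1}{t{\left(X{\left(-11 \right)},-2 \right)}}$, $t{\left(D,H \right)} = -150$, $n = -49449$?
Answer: $- \frac{7417349}{150} \approx -49449.0$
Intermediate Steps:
$X{\left(A \right)} = - \frac{7}{10}$ ($X{\left(A \right)} = 7 \left(- \frac{1}{10}\right) = - \frac{7}{10}$)
$Q = - \frac{1}{150}$ ($Q = \frac{1}{-150} = - \frac{1}{150} \approx -0.0066667$)
$n - Q = -49449 - - \frac{1}{150} = -49449 + \frac{1}{150} = - \frac{7417349}{150}$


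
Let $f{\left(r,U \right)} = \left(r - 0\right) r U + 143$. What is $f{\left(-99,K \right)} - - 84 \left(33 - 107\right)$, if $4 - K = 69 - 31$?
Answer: $-339307$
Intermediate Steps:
$K = -34$ ($K = 4 - \left(69 - 31\right) = 4 - 38 = -34$)
$f{\left(r,U \right)} = 143 + U r^{2}$ ($f{\left(r,U \right)} = \left(r + 0\right) r U + 143 = r r U + 143 = r^{2} U + 143 = U r^{2} + 143 = 143 + U r^{2}$)
$f{\left(-99,K \right)} - - 84 \left(33 - 107\right) = \left(143 - 34 \left(-99\right)^{2}\right) - - 84 \left(33 - 107\right) = \left(143 - 333234\right) - - 84 \left(-74\right) = \left(143 - 333234\right) - \left(-1\right) \left(-6216\right) = -333091 - 6216 = -339307$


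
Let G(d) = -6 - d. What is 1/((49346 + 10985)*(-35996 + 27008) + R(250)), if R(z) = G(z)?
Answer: -1/542255284 ≈ -1.8441e-9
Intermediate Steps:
R(z) = -6 - z
1/((49346 + 10985)*(-35996 + 27008) + R(250)) = 1/((49346 + 10985)*(-35996 + 27008) + (-6 - 1*250)) = 1/(60331*(-8988) + (-6 - 250)) = 1/(-542255028 - 256) = 1/(-542255284) = -1/542255284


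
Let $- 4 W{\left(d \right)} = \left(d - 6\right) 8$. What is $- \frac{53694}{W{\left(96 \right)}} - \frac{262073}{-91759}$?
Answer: $\frac{276337827}{917590} \approx 301.16$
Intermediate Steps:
$W{\left(d \right)} = 12 - 2 d$ ($W{\left(d \right)} = - \frac{\left(d - 6\right) 8}{4} = - \frac{\left(-6 + d\right) 8}{4} = - \frac{-48 + 8 d}{4} = 12 - 2 d$)
$- \frac{53694}{W{\left(96 \right)}} - \frac{262073}{-91759} = - \frac{53694}{12 - 192} - \frac{262073}{-91759} = - \frac{53694}{12 - 192} - - \frac{262073}{91759} = - \frac{53694}{-180} + \frac{262073}{91759} = \left(-53694\right) \left(- \frac{1}{180}\right) + \frac{262073}{91759} = \frac{2983}{10} + \frac{262073}{91759} = \frac{276337827}{917590}$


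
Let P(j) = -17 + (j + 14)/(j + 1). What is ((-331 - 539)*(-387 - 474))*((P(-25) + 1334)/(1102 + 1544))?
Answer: 26853565/72 ≈ 3.7297e+5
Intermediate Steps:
P(j) = -17 + (14 + j)/(1 + j)
((-331 - 539)*(-387 - 474))*((P(-25) + 1334)/(1102 + 1544)) = ((-331 - 539)*(-387 - 474))*(((-3 - 16*(-25))/(1 - 25) + 1334)/(1102 + 1544)) = (-870*(-861))*(((-3 + 400)/(-24) + 1334)/2646) = 749070*((-1/24*397 + 1334)*(1/2646)) = 749070*((-397/24 + 1334)*(1/2646)) = 749070*((31619/24)*(1/2646)) = 749070*(4517/9072) = 26853565/72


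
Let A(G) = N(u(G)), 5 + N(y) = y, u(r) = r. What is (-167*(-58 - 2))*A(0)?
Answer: -50100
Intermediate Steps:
N(y) = -5 + y
A(G) = -5 + G
(-167*(-58 - 2))*A(0) = (-167*(-58 - 2))*(-5 + 0) = -167*(-60)*(-5) = 10020*(-5) = -50100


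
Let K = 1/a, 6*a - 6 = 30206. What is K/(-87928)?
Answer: -3/1328240368 ≈ -2.2586e-9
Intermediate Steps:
a = 15106/3 (a = 1 + (1/6)*30206 = 1 + 15103/3 = 15106/3 ≈ 5035.3)
K = 3/15106 (K = 1/(15106/3) = 3/15106 ≈ 0.00019860)
K/(-87928) = (3/15106)/(-87928) = (3/15106)*(-1/87928) = -3/1328240368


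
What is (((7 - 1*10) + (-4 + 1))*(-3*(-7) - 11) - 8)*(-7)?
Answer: 476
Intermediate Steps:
(((7 - 1*10) + (-4 + 1))*(-3*(-7) - 11) - 8)*(-7) = (((7 - 10) - 3)*(21 - 11) - 8)*(-7) = ((-3 - 3)*10 - 8)*(-7) = (-6*10 - 8)*(-7) = (-60 - 8)*(-7) = -68*(-7) = 476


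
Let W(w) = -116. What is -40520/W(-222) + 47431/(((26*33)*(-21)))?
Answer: 181146841/522522 ≈ 346.68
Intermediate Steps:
-40520/W(-222) + 47431/(((26*33)*(-21))) = -40520/(-116) + 47431/(((26*33)*(-21))) = -40520*(-1/116) + 47431/((858*(-21))) = 10130/29 + 47431/(-18018) = 10130/29 + 47431*(-1/18018) = 10130/29 - 47431/18018 = 181146841/522522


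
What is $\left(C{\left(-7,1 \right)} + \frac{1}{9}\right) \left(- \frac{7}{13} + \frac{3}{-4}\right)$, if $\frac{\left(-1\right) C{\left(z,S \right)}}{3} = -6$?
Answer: $- \frac{10921}{468} \approx -23.335$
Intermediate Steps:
$C{\left(z,S \right)} = 18$ ($C{\left(z,S \right)} = \left(-3\right) \left(-6\right) = 18$)
$\left(C{\left(-7,1 \right)} + \frac{1}{9}\right) \left(- \frac{7}{13} + \frac{3}{-4}\right) = \left(18 + \frac{1}{9}\right) \left(- \frac{7}{13} + \frac{3}{-4}\right) = \left(18 + \frac{1}{9}\right) \left(\left(-7\right) \frac{1}{13} + 3 \left(- \frac{1}{4}\right)\right) = \frac{163 \left(- \frac{7}{13} - \frac{3}{4}\right)}{9} = \frac{163}{9} \left(- \frac{67}{52}\right) = - \frac{10921}{468}$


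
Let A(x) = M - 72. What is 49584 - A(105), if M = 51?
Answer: 49605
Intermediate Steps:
A(x) = -21 (A(x) = 51 - 72 = -21)
49584 - A(105) = 49584 - 1*(-21) = 49584 + 21 = 49605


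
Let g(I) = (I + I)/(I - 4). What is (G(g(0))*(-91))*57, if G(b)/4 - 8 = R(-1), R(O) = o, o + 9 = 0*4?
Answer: 20748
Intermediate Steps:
o = -9 (o = -9 + 0*4 = -9 + 0 = -9)
R(O) = -9
g(I) = 2*I/(-4 + I) (g(I) = (2*I)/(-4 + I) = 2*I/(-4 + I))
G(b) = -4 (G(b) = 32 + 4*(-9) = 32 - 36 = -4)
(G(g(0))*(-91))*57 = -4*(-91)*57 = 364*57 = 20748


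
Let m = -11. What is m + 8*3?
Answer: 13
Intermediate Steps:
m + 8*3 = -11 + 8*3 = -11 + 24 = 13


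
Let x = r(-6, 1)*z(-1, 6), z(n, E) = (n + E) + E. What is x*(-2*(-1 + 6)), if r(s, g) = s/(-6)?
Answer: -110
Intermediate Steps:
r(s, g) = -s/6 (r(s, g) = s*(-1/6) = -s/6)
z(n, E) = n + 2*E (z(n, E) = (E + n) + E = n + 2*E)
x = 11 (x = (-1/6*(-6))*(-1 + 2*6) = 1*(-1 + 12) = 1*11 = 11)
x*(-2*(-1 + 6)) = 11*(-2*(-1 + 6)) = 11*(-2*5) = 11*(-10) = -110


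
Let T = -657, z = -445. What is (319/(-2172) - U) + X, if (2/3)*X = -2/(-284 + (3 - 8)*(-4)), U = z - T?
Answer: -10136683/47784 ≈ -212.14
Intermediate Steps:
U = 212 (U = -445 - 1*(-657) = -445 + 657 = 212)
X = 1/88 (X = 3*(-2/(-284 + (3 - 8)*(-4)))/2 = 3*(-2/(-284 - 5*(-4)))/2 = 3*(-2/(-284 + 20))/2 = 3*(-2/(-264))/2 = 3*(-1/264*(-2))/2 = (3/2)*(1/132) = 1/88 ≈ 0.011364)
(319/(-2172) - U) + X = (319/(-2172) - 1*212) + 1/88 = (319*(-1/2172) - 212) + 1/88 = (-319/2172 - 212) + 1/88 = -460783/2172 + 1/88 = -10136683/47784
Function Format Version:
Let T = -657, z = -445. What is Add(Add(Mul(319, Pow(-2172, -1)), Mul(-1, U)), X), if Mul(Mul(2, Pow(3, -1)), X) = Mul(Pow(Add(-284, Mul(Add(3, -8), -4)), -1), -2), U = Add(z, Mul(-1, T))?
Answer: Rational(-10136683, 47784) ≈ -212.14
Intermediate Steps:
U = 212 (U = Add(-445, Mul(-1, -657)) = Add(-445, 657) = 212)
X = Rational(1, 88) (X = Mul(Rational(3, 2), Mul(Pow(Add(-284, Mul(Add(3, -8), -4)), -1), -2)) = Mul(Rational(3, 2), Mul(Pow(Add(-284, Mul(-5, -4)), -1), -2)) = Mul(Rational(3, 2), Mul(Pow(Add(-284, 20), -1), -2)) = Mul(Rational(3, 2), Mul(Pow(-264, -1), -2)) = Mul(Rational(3, 2), Mul(Rational(-1, 264), -2)) = Mul(Rational(3, 2), Rational(1, 132)) = Rational(1, 88) ≈ 0.011364)
Add(Add(Mul(319, Pow(-2172, -1)), Mul(-1, U)), X) = Add(Add(Mul(319, Pow(-2172, -1)), Mul(-1, 212)), Rational(1, 88)) = Add(Add(Mul(319, Rational(-1, 2172)), -212), Rational(1, 88)) = Add(Add(Rational(-319, 2172), -212), Rational(1, 88)) = Add(Rational(-460783, 2172), Rational(1, 88)) = Rational(-10136683, 47784)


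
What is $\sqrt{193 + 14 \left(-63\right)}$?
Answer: $i \sqrt{689} \approx 26.249 i$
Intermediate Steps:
$\sqrt{193 + 14 \left(-63\right)} = \sqrt{193 - 882} = \sqrt{-689} = i \sqrt{689}$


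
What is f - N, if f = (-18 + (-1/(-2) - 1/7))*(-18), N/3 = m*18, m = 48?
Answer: -15921/7 ≈ -2274.4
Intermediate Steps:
N = 2592 (N = 3*(48*18) = 3*864 = 2592)
f = 2223/7 (f = (-18 + (-1*(-1/2) - 1*1/7))*(-18) = (-18 + (1/2 - 1/7))*(-18) = (-18 + 5/14)*(-18) = -247/14*(-18) = 2223/7 ≈ 317.57)
f - N = 2223/7 - 1*2592 = 2223/7 - 2592 = -15921/7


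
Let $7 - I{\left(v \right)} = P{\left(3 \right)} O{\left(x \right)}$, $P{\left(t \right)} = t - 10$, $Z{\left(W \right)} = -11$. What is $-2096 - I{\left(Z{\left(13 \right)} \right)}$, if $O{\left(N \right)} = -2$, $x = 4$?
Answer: $-2089$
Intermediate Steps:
$P{\left(t \right)} = -10 + t$ ($P{\left(t \right)} = t - 10 = -10 + t$)
$I{\left(v \right)} = -7$ ($I{\left(v \right)} = 7 - \left(-10 + 3\right) \left(-2\right) = 7 - \left(-7\right) \left(-2\right) = 7 - 14 = -7$)
$-2096 - I{\left(Z{\left(13 \right)} \right)} = -2096 - -7 = -2096 + 7 = -2089$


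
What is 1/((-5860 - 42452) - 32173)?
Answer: -1/80485 ≈ -1.2425e-5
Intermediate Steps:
1/((-5860 - 42452) - 32173) = 1/(-48312 - 32173) = 1/(-80485) = -1/80485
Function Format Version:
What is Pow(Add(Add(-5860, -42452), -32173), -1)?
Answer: Rational(-1, 80485) ≈ -1.2425e-5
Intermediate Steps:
Pow(Add(Add(-5860, -42452), -32173), -1) = Pow(Add(-48312, -32173), -1) = Pow(-80485, -1) = Rational(-1, 80485)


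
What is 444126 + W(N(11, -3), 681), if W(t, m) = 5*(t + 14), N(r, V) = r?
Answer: 444251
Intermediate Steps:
W(t, m) = 70 + 5*t (W(t, m) = 5*(14 + t) = 70 + 5*t)
444126 + W(N(11, -3), 681) = 444126 + (70 + 5*11) = 444126 + (70 + 55) = 444126 + 125 = 444251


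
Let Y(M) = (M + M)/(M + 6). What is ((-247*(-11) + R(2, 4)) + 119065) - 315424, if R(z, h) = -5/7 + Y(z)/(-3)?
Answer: -8133001/42 ≈ -1.9364e+5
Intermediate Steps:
Y(M) = 2*M/(6 + M) (Y(M) = (2*M)/(6 + M) = 2*M/(6 + M))
R(z, h) = -5/7 - 2*z/(3*(6 + z)) (R(z, h) = -5/7 + (2*z/(6 + z))/(-3) = -5*⅐ + (2*z/(6 + z))*(-⅓) = -5/7 - 2*z/(3*(6 + z)))
((-247*(-11) + R(2, 4)) + 119065) - 315424 = ((-247*(-11) + (-90 - 29*2)/(21*(6 + 2))) + 119065) - 315424 = ((2717 + (1/21)*(-90 - 58)/8) + 119065) - 315424 = ((2717 + (1/21)*(⅛)*(-148)) + 119065) - 315424 = ((2717 - 37/42) + 119065) - 315424 = (114077/42 + 119065) - 315424 = 5114807/42 - 315424 = -8133001/42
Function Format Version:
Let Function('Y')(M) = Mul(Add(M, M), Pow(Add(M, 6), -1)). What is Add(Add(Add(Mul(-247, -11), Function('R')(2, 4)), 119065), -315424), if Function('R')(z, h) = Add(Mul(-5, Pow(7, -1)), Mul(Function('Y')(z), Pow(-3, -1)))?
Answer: Rational(-8133001, 42) ≈ -1.9364e+5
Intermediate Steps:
Function('Y')(M) = Mul(2, M, Pow(Add(6, M), -1)) (Function('Y')(M) = Mul(Mul(2, M), Pow(Add(6, M), -1)) = Mul(2, M, Pow(Add(6, M), -1)))
Function('R')(z, h) = Add(Rational(-5, 7), Mul(Rational(-2, 3), z, Pow(Add(6, z), -1))) (Function('R')(z, h) = Add(Mul(-5, Pow(7, -1)), Mul(Mul(2, z, Pow(Add(6, z), -1)), Pow(-3, -1))) = Add(Mul(-5, Rational(1, 7)), Mul(Mul(2, z, Pow(Add(6, z), -1)), Rational(-1, 3))) = Add(Rational(-5, 7), Mul(Rational(-2, 3), z, Pow(Add(6, z), -1))))
Add(Add(Add(Mul(-247, -11), Function('R')(2, 4)), 119065), -315424) = Add(Add(Add(Mul(-247, -11), Mul(Rational(1, 21), Pow(Add(6, 2), -1), Add(-90, Mul(-29, 2)))), 119065), -315424) = Add(Add(Add(2717, Mul(Rational(1, 21), Pow(8, -1), Add(-90, -58))), 119065), -315424) = Add(Add(Add(2717, Mul(Rational(1, 21), Rational(1, 8), -148)), 119065), -315424) = Add(Add(Add(2717, Rational(-37, 42)), 119065), -315424) = Add(Add(Rational(114077, 42), 119065), -315424) = Add(Rational(5114807, 42), -315424) = Rational(-8133001, 42)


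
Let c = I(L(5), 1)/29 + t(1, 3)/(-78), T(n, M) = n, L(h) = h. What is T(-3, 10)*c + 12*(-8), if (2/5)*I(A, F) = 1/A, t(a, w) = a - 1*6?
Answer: -36284/377 ≈ -96.244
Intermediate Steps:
t(a, w) = -6 + a (t(a, w) = a - 6 = -6 + a)
I(A, F) = 5/(2*A)
c = 92/1131 (c = ((5/2)/5)/29 + (-6 + 1)/(-78) = ((5/2)*(1/5))*(1/29) - 5*(-1/78) = (1/2)*(1/29) + 5/78 = 1/58 + 5/78 = 92/1131 ≈ 0.081344)
T(-3, 10)*c + 12*(-8) = -3*92/1131 + 12*(-8) = -92/377 - 96 = -36284/377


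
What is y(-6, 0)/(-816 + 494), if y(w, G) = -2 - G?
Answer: 1/161 ≈ 0.0062112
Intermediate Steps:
y(-6, 0)/(-816 + 494) = (-2 - 1*0)/(-816 + 494) = (-2 + 0)/(-322) = -1/322*(-2) = 1/161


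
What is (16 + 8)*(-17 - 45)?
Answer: -1488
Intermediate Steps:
(16 + 8)*(-17 - 45) = 24*(-62) = -1488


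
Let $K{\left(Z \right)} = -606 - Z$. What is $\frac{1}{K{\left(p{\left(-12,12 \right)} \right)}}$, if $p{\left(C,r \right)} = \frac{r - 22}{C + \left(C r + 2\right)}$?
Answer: $- \frac{77}{46667} \approx -0.00165$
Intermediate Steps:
$p{\left(C,r \right)} = \frac{-22 + r}{2 + C + C r}$ ($p{\left(C,r \right)} = \frac{-22 + r}{C + \left(2 + C r\right)} = \frac{-22 + r}{2 + C + C r}$)
$\frac{1}{K{\left(p{\left(-12,12 \right)} \right)}} = \frac{1}{-606 - \frac{-22 + 12}{2 - 12 - 144}} = \frac{1}{-606 - \frac{1}{2 - 12 - 144} \left(-10\right)} = \frac{1}{-606 - \frac{1}{-154} \left(-10\right)} = \frac{1}{-606 - \left(- \frac{1}{154}\right) \left(-10\right)} = \frac{1}{-606 - \frac{5}{77}} = \frac{1}{- \frac{46667}{77}} = - \frac{77}{46667}$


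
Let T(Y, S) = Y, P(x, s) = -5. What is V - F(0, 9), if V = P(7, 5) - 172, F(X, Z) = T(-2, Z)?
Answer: -175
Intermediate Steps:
F(X, Z) = -2
V = -177 (V = -5 - 172 = -177)
V - F(0, 9) = -177 - 1*(-2) = -177 + 2 = -175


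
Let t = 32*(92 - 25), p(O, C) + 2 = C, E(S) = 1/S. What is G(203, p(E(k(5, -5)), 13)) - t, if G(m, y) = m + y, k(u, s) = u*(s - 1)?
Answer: -1930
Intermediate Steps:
k(u, s) = u*(-1 + s)
E(S) = 1/S
p(O, C) = -2 + C
t = 2144 (t = 32*67 = 2144)
G(203, p(E(k(5, -5)), 13)) - t = (203 + (-2 + 13)) - 1*2144 = (203 + 11) - 2144 = 214 - 2144 = -1930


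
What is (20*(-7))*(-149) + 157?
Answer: 21017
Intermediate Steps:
(20*(-7))*(-149) + 157 = -140*(-149) + 157 = 20860 + 157 = 21017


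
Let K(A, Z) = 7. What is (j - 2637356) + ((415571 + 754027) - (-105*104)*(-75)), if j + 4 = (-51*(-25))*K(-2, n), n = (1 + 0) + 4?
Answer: -2277837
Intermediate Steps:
n = 5 (n = 1 + 4 = 5)
j = 8921 (j = -4 - 51*(-25)*7 = -4 + 1275*7 = -4 + 8925 = 8921)
(j - 2637356) + ((415571 + 754027) - (-105*104)*(-75)) = (8921 - 2637356) + ((415571 + 754027) - (-105*104)*(-75)) = -2628435 + (1169598 - (-10920)*(-75)) = -2628435 + (1169598 - 1*819000) = -2628435 + (1169598 - 819000) = -2628435 + 350598 = -2277837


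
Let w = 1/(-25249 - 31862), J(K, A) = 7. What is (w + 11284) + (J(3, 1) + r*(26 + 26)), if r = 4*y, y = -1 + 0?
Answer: 632961212/57111 ≈ 11083.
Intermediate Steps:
y = -1
r = -4 (r = 4*(-1) = -4)
w = -1/57111 (w = 1/(-57111) = -1/57111 ≈ -1.7510e-5)
(w + 11284) + (J(3, 1) + r*(26 + 26)) = (-1/57111 + 11284) + (7 - 4*(26 + 26)) = 644440523/57111 + (7 - 4*52) = 644440523/57111 + (7 - 208) = 644440523/57111 - 201 = 632961212/57111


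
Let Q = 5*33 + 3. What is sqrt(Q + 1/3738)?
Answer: sqrt(2347407930)/3738 ≈ 12.961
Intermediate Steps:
Q = 168 (Q = 165 + 3 = 168)
sqrt(Q + 1/3738) = sqrt(168 + 1/3738) = sqrt(627985/3738) = sqrt(2347407930)/3738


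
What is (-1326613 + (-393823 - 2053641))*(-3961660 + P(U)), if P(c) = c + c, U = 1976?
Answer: 14936694735516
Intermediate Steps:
P(c) = 2*c
(-1326613 + (-393823 - 2053641))*(-3961660 + P(U)) = (-1326613 + (-393823 - 2053641))*(-3961660 + 2*1976) = (-1326613 - 2447464)*(-3961660 + 3952) = -3774077*(-3957708) = 14936694735516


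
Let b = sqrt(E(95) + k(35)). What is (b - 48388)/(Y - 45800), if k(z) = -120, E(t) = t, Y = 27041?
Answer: 48388/18759 - 5*I/18759 ≈ 2.5795 - 0.00026654*I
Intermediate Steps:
b = 5*I (b = sqrt(95 - 120) = sqrt(-25) = 5*I ≈ 5.0*I)
(b - 48388)/(Y - 45800) = (5*I - 48388)/(27041 - 45800) = (-48388 + 5*I)/(-18759) = (-48388 + 5*I)*(-1/18759) = 48388/18759 - 5*I/18759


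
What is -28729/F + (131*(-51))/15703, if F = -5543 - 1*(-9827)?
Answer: -479752891/67271652 ≈ -7.1316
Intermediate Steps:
F = 4284 (F = -5543 + 9827 = 4284)
-28729/F + (131*(-51))/15703 = -28729/4284 + (131*(-51))/15703 = -28729*1/4284 - 6681*1/15703 = -28729/4284 - 6681/15703 = -479752891/67271652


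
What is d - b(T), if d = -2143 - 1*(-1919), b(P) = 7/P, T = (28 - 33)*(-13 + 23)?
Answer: -11193/50 ≈ -223.86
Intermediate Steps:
T = -50 (T = -5*10 = -50)
d = -224 (d = -2143 + 1919 = -224)
d - b(T) = -224 - 7/(-50) = -224 - 7*(-1)/50 = -224 - 1*(-7/50) = -224 + 7/50 = -11193/50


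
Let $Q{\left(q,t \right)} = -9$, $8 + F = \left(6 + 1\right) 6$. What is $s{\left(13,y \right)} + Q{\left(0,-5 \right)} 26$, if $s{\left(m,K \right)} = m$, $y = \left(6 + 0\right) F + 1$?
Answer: $-221$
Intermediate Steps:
$F = 34$ ($F = -8 + \left(6 + 1\right) 6 = -8 + 7 \cdot 6 = -8 + 42 = 34$)
$y = 205$ ($y = \left(6 + 0\right) 34 + 1 = 6 \cdot 34 + 1 = 204 + 1 = 205$)
$s{\left(13,y \right)} + Q{\left(0,-5 \right)} 26 = 13 - 234 = -221$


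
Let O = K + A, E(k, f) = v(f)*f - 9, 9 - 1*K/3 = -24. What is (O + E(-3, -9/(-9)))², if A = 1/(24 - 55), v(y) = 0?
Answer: 7778521/961 ≈ 8094.2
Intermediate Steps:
K = 99 (K = 27 - 3*(-24) = 27 + 72 = 99)
A = -1/31 (A = 1/(-31) = -1/31 ≈ -0.032258)
E(k, f) = -9 (E(k, f) = 0*f - 9 = 0 - 9 = -9)
O = 3068/31 (O = 99 - 1/31 = 3068/31 ≈ 98.968)
(O + E(-3, -9/(-9)))² = (3068/31 - 9)² = (2789/31)² = 7778521/961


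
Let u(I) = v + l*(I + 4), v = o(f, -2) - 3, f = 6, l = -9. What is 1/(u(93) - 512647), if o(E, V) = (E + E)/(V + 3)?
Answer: -1/513511 ≈ -1.9474e-6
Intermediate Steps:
o(E, V) = 2*E/(3 + V) (o(E, V) = (2*E)/(3 + V) = 2*E/(3 + V))
v = 9 (v = 2*6/(3 - 2) - 3 = 2*6/1 - 3 = 2*6*1 - 3 = 12 - 3 = 9)
u(I) = -27 - 9*I (u(I) = 9 - 9*(I + 4) = 9 - 9*(4 + I) = 9 + (-36 - 9*I) = -27 - 9*I)
1/(u(93) - 512647) = 1/((-27 - 9*93) - 512647) = 1/((-27 - 837) - 512647) = 1/(-864 - 512647) = 1/(-513511) = -1/513511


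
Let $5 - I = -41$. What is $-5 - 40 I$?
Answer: $-1845$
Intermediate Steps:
$I = 46$ ($I = 5 - -41 = 5 + 41 = 46$)
$-5 - 40 I = -5 - 1840 = -1845$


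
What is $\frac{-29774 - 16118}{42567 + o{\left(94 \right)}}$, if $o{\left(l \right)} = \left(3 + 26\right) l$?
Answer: $- \frac{45892}{45293} \approx -1.0132$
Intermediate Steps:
$o{\left(l \right)} = 29 l$
$\frac{-29774 - 16118}{42567 + o{\left(94 \right)}} = \frac{-29774 - 16118}{42567 + 29 \cdot 94} = - \frac{45892}{42567 + 2726} = - \frac{45892}{45293}$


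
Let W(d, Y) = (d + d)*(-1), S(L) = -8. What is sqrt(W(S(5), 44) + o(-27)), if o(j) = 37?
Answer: sqrt(53) ≈ 7.2801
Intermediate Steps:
W(d, Y) = -2*d (W(d, Y) = (2*d)*(-1) = -2*d)
sqrt(W(S(5), 44) + o(-27)) = sqrt(-2*(-8) + 37) = sqrt(16 + 37) = sqrt(53)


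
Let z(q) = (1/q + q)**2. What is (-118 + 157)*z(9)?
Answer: 87412/27 ≈ 3237.5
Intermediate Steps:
z(q) = (q + 1/q)**2
(-118 + 157)*z(9) = (-118 + 157)*((1 + 9**2)**2/9**2) = 39*((1 + 81)**2/81) = 39*((1/81)*82**2) = 39*((1/81)*6724) = 39*(6724/81) = 87412/27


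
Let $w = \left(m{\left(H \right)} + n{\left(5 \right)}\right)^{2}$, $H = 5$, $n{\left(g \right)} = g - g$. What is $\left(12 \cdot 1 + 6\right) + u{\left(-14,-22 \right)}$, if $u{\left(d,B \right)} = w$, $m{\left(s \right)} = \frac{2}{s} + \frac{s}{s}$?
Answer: $\frac{499}{25} \approx 19.96$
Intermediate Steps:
$n{\left(g \right)} = 0$
$m{\left(s \right)} = 1 + \frac{2}{s}$ ($m{\left(s \right)} = \frac{2}{s} + 1 = 1 + \frac{2}{s}$)
$w = \frac{49}{25}$ ($w = \left(\frac{2 + 5}{5} + 0\right)^{2} = \left(\frac{1}{5} \cdot 7 + 0\right)^{2} = \left(\frac{7}{5} + 0\right)^{2} = \left(\frac{7}{5}\right)^{2} = \frac{49}{25} \approx 1.96$)
$u{\left(d,B \right)} = \frac{49}{25}$
$\left(12 \cdot 1 + 6\right) + u{\left(-14,-22 \right)} = \left(12 \cdot 1 + 6\right) + \frac{49}{25} = \left(12 + 6\right) + \frac{49}{25} = 18 + \frac{49}{25} = \frac{499}{25}$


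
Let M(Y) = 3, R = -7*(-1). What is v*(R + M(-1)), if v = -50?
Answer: -500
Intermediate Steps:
R = 7
v*(R + M(-1)) = -50*(7 + 3) = -50*10 = -500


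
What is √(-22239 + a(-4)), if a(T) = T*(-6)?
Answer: I*√22215 ≈ 149.05*I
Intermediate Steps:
a(T) = -6*T
√(-22239 + a(-4)) = √(-22239 - 6*(-4)) = √(-22239 + 24) = √(-22215) = I*√22215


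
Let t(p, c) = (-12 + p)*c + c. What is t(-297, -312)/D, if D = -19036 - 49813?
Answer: -8736/6259 ≈ -1.3958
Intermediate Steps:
t(p, c) = c + c*(-12 + p) (t(p, c) = c*(-12 + p) + c = c + c*(-12 + p))
D = -68849
t(-297, -312)/D = -312*(-11 - 297)/(-68849) = -312*(-308)*(-1/68849) = 96096*(-1/68849) = -8736/6259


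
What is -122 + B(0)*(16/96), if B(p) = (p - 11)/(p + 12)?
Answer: -8795/72 ≈ -122.15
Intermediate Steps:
B(p) = (-11 + p)/(12 + p)
-122 + B(0)*(16/96) = -122 + ((-11 + 0)/(12 + 0))*(16/96) = -122 + (-11/12)*(16*(1/96)) = -122 + ((1/12)*(-11))*(1/6) = -122 - 11/12*1/6 = -122 - 11/72 = -8795/72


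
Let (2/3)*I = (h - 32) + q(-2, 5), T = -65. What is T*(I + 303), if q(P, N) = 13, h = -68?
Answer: -22425/2 ≈ -11213.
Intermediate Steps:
I = -261/2 (I = 3*((-68 - 32) + 13)/2 = 3*(-100 + 13)/2 = (3/2)*(-87) = -261/2 ≈ -130.50)
T*(I + 303) = -65*(-261/2 + 303) = -65*345/2 = -22425/2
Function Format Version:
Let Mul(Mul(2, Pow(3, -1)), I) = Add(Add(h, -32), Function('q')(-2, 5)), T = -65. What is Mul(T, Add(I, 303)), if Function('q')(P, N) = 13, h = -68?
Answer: Rational(-22425, 2) ≈ -11213.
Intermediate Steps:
I = Rational(-261, 2) (I = Mul(Rational(3, 2), Add(Add(-68, -32), 13)) = Mul(Rational(3, 2), Add(-100, 13)) = Mul(Rational(3, 2), -87) = Rational(-261, 2) ≈ -130.50)
Mul(T, Add(I, 303)) = Mul(-65, Add(Rational(-261, 2), 303)) = Mul(-65, Rational(345, 2)) = Rational(-22425, 2)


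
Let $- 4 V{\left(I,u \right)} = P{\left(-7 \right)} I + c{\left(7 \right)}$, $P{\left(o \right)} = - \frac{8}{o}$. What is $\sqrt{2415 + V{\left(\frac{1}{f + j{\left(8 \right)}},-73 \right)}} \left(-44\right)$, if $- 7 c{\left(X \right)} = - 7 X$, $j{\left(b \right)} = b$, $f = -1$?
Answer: $- \frac{242 \sqrt{3909}}{7} \approx -2161.5$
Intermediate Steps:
$c{\left(X \right)} = X$ ($c{\left(X \right)} = - \frac{\left(-7\right) X}{7} = X$)
$V{\left(I,u \right)} = - \frac{7}{4} - \frac{2 I}{7}$ ($V{\left(I,u \right)} = - \frac{- \frac{8}{-7} I + 7}{4} = - \frac{\left(-8\right) \left(- \frac{1}{7}\right) I + 7}{4} = - \frac{\frac{8 I}{7} + 7}{4} = - \frac{7 + \frac{8 I}{7}}{4} = - \frac{7}{4} - \frac{2 I}{7}$)
$\sqrt{2415 + V{\left(\frac{1}{f + j{\left(8 \right)}},-73 \right)}} \left(-44\right) = \sqrt{2415 - \left(\frac{7}{4} + \frac{2}{7 \left(-1 + 8\right)}\right)} \left(-44\right) = \sqrt{2415 - \left(\frac{7}{4} + \frac{2}{7 \cdot 7}\right)} \left(-44\right) = \sqrt{2415 - \frac{351}{196}} \left(-44\right) = \sqrt{\frac{472989}{196}} \left(-44\right) = \frac{11 \sqrt{3909}}{14} \left(-44\right) = - \frac{242 \sqrt{3909}}{7}$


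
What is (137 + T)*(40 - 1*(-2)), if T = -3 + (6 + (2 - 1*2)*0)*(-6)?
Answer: 4116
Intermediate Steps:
T = -39 (T = -3 + (6 + (2 - 2)*0)*(-6) = -3 + (6 + 0*0)*(-6) = -3 + (6 + 0)*(-6) = -3 + 6*(-6) = -3 - 36 = -39)
(137 + T)*(40 - 1*(-2)) = (137 - 39)*(40 - 1*(-2)) = 98*(40 + 2) = 98*42 = 4116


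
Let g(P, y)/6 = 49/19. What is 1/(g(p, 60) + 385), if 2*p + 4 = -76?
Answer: 19/7609 ≈ 0.0024970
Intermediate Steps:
p = -40 (p = -2 + (½)*(-76) = -2 - 38 = -40)
g(P, y) = 294/19 (g(P, y) = 6*(49/19) = 294/19)
1/(g(p, 60) + 385) = 1/(294/19 + 385) = 1/(7609/19) = 19/7609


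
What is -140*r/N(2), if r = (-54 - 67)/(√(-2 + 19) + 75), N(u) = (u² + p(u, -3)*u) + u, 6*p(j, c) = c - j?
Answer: 952875/18226 - 12705*√17/18226 ≈ 49.407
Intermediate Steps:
p(j, c) = -j/6 + c/6 (p(j, c) = (c - j)/6 = -j/6 + c/6)
N(u) = u + u² + u*(-½ - u/6) (N(u) = (u² + (-u/6 + (⅙)*(-3))*u) + u = (u² + (-u/6 - ½)*u) + u = (u² + (-½ - u/6)*u) + u = (u² + u*(-½ - u/6)) + u = u + u² + u*(-½ - u/6))
r = -121/(75 + √17) (r = -121/(√17 + 75) = -121/(75 + √17) ≈ -1.5293)
-140*r/N(2) = -140*(-9075/5608 + 121*√17/5608)/((⅙)*2*(3 + 5*2)) = -140*(-9075/5608 + 121*√17/5608)/((⅙)*2*(3 + 10)) = -140*(-9075/5608 + 121*√17/5608)/((⅙)*2*13) = -140*(-9075/5608 + 121*√17/5608)/13/3 = -140*(-9075/5608 + 121*√17/5608)*3/13 = -140*(-27225/72904 + 363*√17/72904) = 952875/18226 - 12705*√17/18226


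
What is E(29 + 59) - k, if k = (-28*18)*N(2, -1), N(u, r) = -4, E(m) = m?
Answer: -1928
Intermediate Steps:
k = 2016 (k = -28*18*(-4) = -504*(-4) = 2016)
E(29 + 59) - k = (29 + 59) - 1*2016 = 88 - 2016 = -1928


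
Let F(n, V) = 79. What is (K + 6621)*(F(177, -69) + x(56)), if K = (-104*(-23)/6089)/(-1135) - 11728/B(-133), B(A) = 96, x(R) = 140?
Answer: 19672127128639/13822030 ≈ 1.4232e+6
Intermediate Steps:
K = -5065788347/41466090 (K = (-104*(-23)/6089)/(-1135) - 11728/96 = (2392*(1/6089))*(-1/1135) - 11728*1/96 = (2392/6089)*(-1/1135) - 733/6 = -2392/6911015 - 733/6 = -5065788347/41466090 ≈ -122.17)
(K + 6621)*(F(177, -69) + x(56)) = (-5065788347/41466090 + 6621)*(79 + 140) = (269481193543/41466090)*219 = 19672127128639/13822030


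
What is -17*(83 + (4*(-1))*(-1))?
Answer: -1479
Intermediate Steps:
-17*(83 + (4*(-1))*(-1)) = -17*(83 - 4*(-1)) = -17*(83 + 4) = -17*87 = -1479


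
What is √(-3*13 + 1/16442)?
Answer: I*√10543218754/16442 ≈ 6.245*I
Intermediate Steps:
√(-3*13 + 1/16442) = √(-39 + 1/16442) = √(-641237/16442) = I*√10543218754/16442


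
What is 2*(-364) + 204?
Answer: -524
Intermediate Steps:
2*(-364) + 204 = -728 + 204 = -524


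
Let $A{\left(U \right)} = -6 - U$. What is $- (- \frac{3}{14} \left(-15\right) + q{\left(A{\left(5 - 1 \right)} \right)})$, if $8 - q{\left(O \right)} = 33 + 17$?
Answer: $\frac{543}{14} \approx 38.786$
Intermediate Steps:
$q{\left(O \right)} = -42$ ($q{\left(O \right)} = 8 - \left(33 + 17\right) = 8 - 50 = -42$)
$- (- \frac{3}{14} \left(-15\right) + q{\left(A{\left(5 - 1 \right)} \right)}) = - (- \frac{3}{14} \left(-15\right) - 42) = - (\left(-3\right) \frac{1}{14} \left(-15\right) - 42) = - (\left(- \frac{3}{14}\right) \left(-15\right) - 42) = - (\frac{45}{14} - 42) = \left(-1\right) \left(- \frac{543}{14}\right) = \frac{543}{14}$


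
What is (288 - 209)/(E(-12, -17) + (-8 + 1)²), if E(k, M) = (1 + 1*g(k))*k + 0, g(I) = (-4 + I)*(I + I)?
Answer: -79/4571 ≈ -0.017283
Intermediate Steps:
g(I) = 2*I*(-4 + I) (g(I) = (-4 + I)*(2*I) = 2*I*(-4 + I))
E(k, M) = k*(1 + 2*k*(-4 + k)) (E(k, M) = (1 + 1*(2*k*(-4 + k)))*k + 0 = (1 + 2*k*(-4 + k))*k + 0 = k*(1 + 2*k*(-4 + k)) + 0 = k*(1 + 2*k*(-4 + k)))
(288 - 209)/(E(-12, -17) + (-8 + 1)²) = (288 - 209)/(-12*(1 + 2*(-12)*(-4 - 12)) + (-8 + 1)²) = 79/(-12*(1 + 2*(-12)*(-16)) + (-7)²) = 79/(-12*(1 + 384) + 49) = 79/(-12*385 + 49) = 79/(-4620 + 49) = 79/(-4571) = 79*(-1/4571) = -79/4571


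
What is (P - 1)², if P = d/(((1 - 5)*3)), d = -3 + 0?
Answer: 9/16 ≈ 0.56250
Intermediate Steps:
d = -3
P = ¼ (P = -3*1/(3*(1 - 5)) = -3/((-4*3)) = -3/(-12) = -3*(-1/12) = ¼ ≈ 0.25000)
(P - 1)² = (¼ - 1)² = (-¾)² = 9/16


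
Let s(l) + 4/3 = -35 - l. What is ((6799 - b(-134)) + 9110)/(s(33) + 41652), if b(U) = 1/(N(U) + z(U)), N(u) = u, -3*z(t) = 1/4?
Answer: 76792779/200719532 ≈ 0.38259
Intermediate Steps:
z(t) = -1/12 (z(t) = -⅓/4 = -⅓*¼ = -1/12)
s(l) = -109/3 - l (s(l) = -4/3 + (-35 - l) = -109/3 - l)
b(U) = 1/(-1/12 + U) (b(U) = 1/(U - 1/12) = 1/(-1/12 + U))
((6799 - b(-134)) + 9110)/(s(33) + 41652) = ((6799 - 12/(-1 + 12*(-134))) + 9110)/((-109/3 - 1*33) + 41652) = ((6799 - 12/(-1 - 1608)) + 9110)/((-109/3 - 33) + 41652) = ((6799 - 12/(-1609)) + 9110)/(-208/3 + 41652) = ((6799 - 12*(-1)/1609) + 9110)/(124748/3) = ((6799 - 1*(-12/1609)) + 9110)*(3/124748) = ((6799 + 12/1609) + 9110)*(3/124748) = (10939603/1609 + 9110)*(3/124748) = (25597593/1609)*(3/124748) = 76792779/200719532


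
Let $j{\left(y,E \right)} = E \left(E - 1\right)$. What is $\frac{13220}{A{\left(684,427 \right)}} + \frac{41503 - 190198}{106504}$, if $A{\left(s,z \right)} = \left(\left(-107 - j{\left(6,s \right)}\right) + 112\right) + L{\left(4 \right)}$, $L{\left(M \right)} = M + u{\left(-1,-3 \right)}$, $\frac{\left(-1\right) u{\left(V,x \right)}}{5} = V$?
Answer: $- \frac{35436020845}{24877097816} \approx -1.4244$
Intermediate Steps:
$j{\left(y,E \right)} = E \left(-1 + E\right)$
$u{\left(V,x \right)} = - 5 V$
$L{\left(M \right)} = 5 + M$ ($L{\left(M \right)} = M - -5 = M + 5 = 5 + M$)
$A{\left(s,z \right)} = 14 - s \left(-1 + s\right)$ ($A{\left(s,z \right)} = \left(\left(-107 - s \left(-1 + s\right)\right) + 112\right) + \left(5 + 4\right) = \left(\left(-107 - s \left(-1 + s\right)\right) + 112\right) + 9 = \left(5 - s \left(-1 + s\right)\right) + 9 = 14 - s \left(-1 + s\right)$)
$\frac{13220}{A{\left(684,427 \right)}} + \frac{41503 - 190198}{106504} = \frac{13220}{14 - 684 \left(-1 + 684\right)} + \frac{41503 - 190198}{106504} = \frac{13220}{14 - 684 \cdot 683} + \left(41503 - 190198\right) \frac{1}{106504} = \frac{13220}{14 - 467172} - \frac{148695}{106504} = \frac{13220}{-467158} - \frac{148695}{106504} = 13220 \left(- \frac{1}{467158}\right) - \frac{148695}{106504} = - \frac{6610}{233579} - \frac{148695}{106504} = - \frac{35436020845}{24877097816}$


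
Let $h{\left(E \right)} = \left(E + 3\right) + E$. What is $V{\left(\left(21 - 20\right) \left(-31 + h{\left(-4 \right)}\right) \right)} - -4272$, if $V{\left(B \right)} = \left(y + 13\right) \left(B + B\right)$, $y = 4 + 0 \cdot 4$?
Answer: $3048$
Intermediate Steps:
$y = 4$ ($y = 4 + 0 = 4$)
$h{\left(E \right)} = 3 + 2 E$ ($h{\left(E \right)} = \left(3 + E\right) + E = 3 + 2 E$)
$V{\left(B \right)} = 34 B$ ($V{\left(B \right)} = \left(4 + 13\right) \left(B + B\right) = 17 \cdot 2 B = 34 B$)
$V{\left(\left(21 - 20\right) \left(-31 + h{\left(-4 \right)}\right) \right)} - -4272 = 34 \left(21 - 20\right) \left(-31 + \left(3 + 2 \left(-4\right)\right)\right) - -4272 = 34 \cdot 1 \left(-31 + \left(3 - 8\right)\right) + 4272 = 34 \cdot 1 \left(-31 - 5\right) + 4272 = 34 \cdot 1 \left(-36\right) + 4272 = 34 \left(-36\right) + 4272 = -1224 + 4272 = 3048$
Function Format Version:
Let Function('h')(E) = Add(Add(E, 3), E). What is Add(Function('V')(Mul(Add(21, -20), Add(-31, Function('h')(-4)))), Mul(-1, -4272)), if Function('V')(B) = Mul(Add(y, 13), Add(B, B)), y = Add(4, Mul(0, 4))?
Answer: 3048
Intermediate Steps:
y = 4 (y = Add(4, 0) = 4)
Function('h')(E) = Add(3, Mul(2, E)) (Function('h')(E) = Add(Add(3, E), E) = Add(3, Mul(2, E)))
Function('V')(B) = Mul(34, B) (Function('V')(B) = Mul(Add(4, 13), Add(B, B)) = Mul(17, Mul(2, B)) = Mul(34, B))
Add(Function('V')(Mul(Add(21, -20), Add(-31, Function('h')(-4)))), Mul(-1, -4272)) = Add(Mul(34, Mul(Add(21, -20), Add(-31, Add(3, Mul(2, -4))))), Mul(-1, -4272)) = Add(Mul(34, Mul(1, Add(-31, Add(3, -8)))), 4272) = Add(Mul(34, Mul(1, Add(-31, -5))), 4272) = Add(Mul(34, Mul(1, -36)), 4272) = Add(Mul(34, -36), 4272) = Add(-1224, 4272) = 3048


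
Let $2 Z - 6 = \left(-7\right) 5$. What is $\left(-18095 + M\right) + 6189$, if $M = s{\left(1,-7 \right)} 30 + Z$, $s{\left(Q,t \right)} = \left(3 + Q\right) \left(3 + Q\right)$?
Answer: $- \frac{22881}{2} \approx -11441.0$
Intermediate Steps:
$s{\left(Q,t \right)} = \left(3 + Q\right)^{2}$
$Z = - \frac{29}{2}$ ($Z = 3 + \frac{\left(-7\right) 5}{2} = 3 + \frac{1}{2} \left(-35\right) = 3 - \frac{35}{2} = - \frac{29}{2} \approx -14.5$)
$M = \frac{931}{2}$ ($M = \left(3 + 1\right)^{2} \cdot 30 - \frac{29}{2} = 4^{2} \cdot 30 - \frac{29}{2} = 16 \cdot 30 - \frac{29}{2} = 480 - \frac{29}{2} = \frac{931}{2} \approx 465.5$)
$\left(-18095 + M\right) + 6189 = \left(-18095 + \frac{931}{2}\right) + 6189 = - \frac{35259}{2} + 6189 = - \frac{22881}{2}$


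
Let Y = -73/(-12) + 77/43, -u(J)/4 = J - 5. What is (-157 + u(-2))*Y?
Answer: -4063/4 ≈ -1015.8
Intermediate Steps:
u(J) = 20 - 4*J (u(J) = -4*(J - 5) = -4*(-5 + J) = 20 - 4*J)
Y = 4063/516 (Y = -73*(-1/12) + 77*(1/43) = 73/12 + 77/43 = 4063/516 ≈ 7.8740)
(-157 + u(-2))*Y = (-157 + (20 - 4*(-2)))*(4063/516) = (-157 + (20 + 8))*(4063/516) = (-157 + 28)*(4063/516) = -129*4063/516 = -4063/4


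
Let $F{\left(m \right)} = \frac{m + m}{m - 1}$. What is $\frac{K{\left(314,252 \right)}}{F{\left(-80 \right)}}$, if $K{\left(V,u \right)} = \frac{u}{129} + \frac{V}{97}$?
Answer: $\frac{175365}{66736} \approx 2.6277$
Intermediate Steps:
$F{\left(m \right)} = \frac{2 m}{-1 + m}$
$K{\left(V,u \right)} = \frac{V}{97} + \frac{u}{129}$ ($K{\left(V,u \right)} = u \frac{1}{129} + V \frac{1}{97} = \frac{u}{129} + \frac{V}{97} = \frac{V}{97} + \frac{u}{129}$)
$\frac{K{\left(314,252 \right)}}{F{\left(-80 \right)}} = \frac{\frac{1}{97} \cdot 314 + \frac{1}{129} \cdot 252}{2 \left(-80\right) \frac{1}{-1 - 80}} = \frac{\frac{314}{97} + \frac{84}{43}}{2 \left(-80\right) \frac{1}{-81}} = \frac{21650}{4171 \cdot 2 \left(-80\right) \left(- \frac{1}{81}\right)} = \frac{21650}{4171 \cdot \frac{160}{81}} = \frac{21650}{4171} \cdot \frac{81}{160} = \frac{175365}{66736}$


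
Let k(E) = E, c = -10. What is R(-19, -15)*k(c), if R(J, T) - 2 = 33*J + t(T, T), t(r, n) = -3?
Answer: 6280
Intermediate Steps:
R(J, T) = -1 + 33*J (R(J, T) = 2 + (33*J - 3) = 2 + (-3 + 33*J) = -1 + 33*J)
R(-19, -15)*k(c) = (-1 + 33*(-19))*(-10) = (-1 - 627)*(-10) = -628*(-10) = 6280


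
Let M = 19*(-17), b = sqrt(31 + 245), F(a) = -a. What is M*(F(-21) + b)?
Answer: -6783 - 646*sqrt(69) ≈ -12149.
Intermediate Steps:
b = 2*sqrt(69) (b = sqrt(276) = 2*sqrt(69) ≈ 16.613)
M = -323
M*(F(-21) + b) = -323*(-1*(-21) + 2*sqrt(69)) = -323*(21 + 2*sqrt(69)) = -6783 - 646*sqrt(69)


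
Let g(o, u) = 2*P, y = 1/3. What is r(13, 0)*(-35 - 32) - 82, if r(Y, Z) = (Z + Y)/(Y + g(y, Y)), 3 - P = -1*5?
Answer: -3249/29 ≈ -112.03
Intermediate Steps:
P = 8 (P = 3 - (-1)*5 = 3 - 1*(-5) = 3 + 5 = 8)
y = 1/3 (y = 1*(1/3) = 1/3 ≈ 0.33333)
g(o, u) = 16 (g(o, u) = 2*8 = 16)
r(Y, Z) = (Y + Z)/(16 + Y) (r(Y, Z) = (Z + Y)/(Y + 16) = (Y + Z)/(16 + Y))
r(13, 0)*(-35 - 32) - 82 = ((13 + 0)/(16 + 13))*(-35 - 32) - 82 = (13/29)*(-67) - 82 = -871/29 - 82 = -3249/29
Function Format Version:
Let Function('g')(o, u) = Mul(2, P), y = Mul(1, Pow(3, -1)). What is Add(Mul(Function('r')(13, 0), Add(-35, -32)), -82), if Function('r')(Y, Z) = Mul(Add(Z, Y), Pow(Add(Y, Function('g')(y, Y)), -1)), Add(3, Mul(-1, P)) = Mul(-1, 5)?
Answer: Rational(-3249, 29) ≈ -112.03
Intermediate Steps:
P = 8 (P = Add(3, Mul(-1, Mul(-1, 5))) = Add(3, Mul(-1, -5)) = Add(3, 5) = 8)
y = Rational(1, 3) (y = Mul(1, Rational(1, 3)) = Rational(1, 3) ≈ 0.33333)
Function('g')(o, u) = 16 (Function('g')(o, u) = Mul(2, 8) = 16)
Function('r')(Y, Z) = Mul(Pow(Add(16, Y), -1), Add(Y, Z)) (Function('r')(Y, Z) = Mul(Add(Z, Y), Pow(Add(Y, 16), -1)) = Mul(Add(Y, Z), Pow(Add(16, Y), -1)) = Mul(Pow(Add(16, Y), -1), Add(Y, Z)))
Add(Mul(Function('r')(13, 0), Add(-35, -32)), -82) = Add(Mul(Mul(Pow(Add(16, 13), -1), Add(13, 0)), Add(-35, -32)), -82) = Add(Mul(Mul(Pow(29, -1), 13), -67), -82) = Add(Mul(Mul(Rational(1, 29), 13), -67), -82) = Add(Mul(Rational(13, 29), -67), -82) = Add(Rational(-871, 29), -82) = Rational(-3249, 29)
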